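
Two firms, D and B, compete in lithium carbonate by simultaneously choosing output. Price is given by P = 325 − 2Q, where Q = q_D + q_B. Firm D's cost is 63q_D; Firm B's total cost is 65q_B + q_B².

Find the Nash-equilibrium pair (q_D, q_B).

52.6, 25.8

Firm D's profit: π = q_D(325 − 2(q_D + q_B)) − 63q_D.
∂π/∂q_D = 262 − 4q_D − 2q_B = 0, so q_D = 65.5 − 0.5q_B.
For B: ∂π/∂q_B = 260 − 6q_B − 2q_D = 0 ⇒ q_B = 130/3 − (1/3)q_D.
Plugging q_B into D's best response: q_D = 65.5 − 0.5(130/3 − (1/3)q_D) ⇒ (5/6)q_D = 263/6, so q_D = 52.6.
Then q_B = 130/3 − (1/3)·52.6 = 25.8.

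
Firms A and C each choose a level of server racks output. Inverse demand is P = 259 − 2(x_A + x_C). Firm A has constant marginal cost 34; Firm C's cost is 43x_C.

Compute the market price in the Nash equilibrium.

112

Firm A's profit: π = x_A(259 − 2(x_A + x_C)) − 34x_A.
∂π/∂x_A = 225 − 4x_A − 2x_C = 0, so x_A = 56.25 − 0.5x_C.
By the same steps for C: x_C = 54 − 0.5x_A.
Plugging x_C into A's best response: x_A = 56.25 − 0.5(54 − 0.5x_A) ⇒ 0.75x_A = 29.25, so x_A = 39.
Then x_C = 54 − 0.5·39 = 34.5.
Equilibrium price: P = 259 − 2·73.5 = 112.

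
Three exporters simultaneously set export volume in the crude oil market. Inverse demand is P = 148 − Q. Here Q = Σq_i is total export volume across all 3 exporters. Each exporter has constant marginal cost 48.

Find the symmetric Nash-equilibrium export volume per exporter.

A representative exporter's profit is π_i = q_i(148 − Q) − 48q_i, with Q = q_i + Σ_{j≠i} q_j.
First-order condition: 100 − 2q_i − Σ_{j≠i} q_j = 0.
In a symmetric equilibrium every exporter chooses the same q, so Σ_{j≠i} q_j = 2q. The condition becomes 100 − 4q = 0, giving q = 100/4 = 25.

25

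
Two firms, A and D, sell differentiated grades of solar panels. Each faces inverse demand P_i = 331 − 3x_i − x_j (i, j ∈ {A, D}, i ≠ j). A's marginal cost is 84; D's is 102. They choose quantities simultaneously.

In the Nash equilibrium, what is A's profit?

Firm A's profit: π = x_A(331 − 3x_A − x_D) − 84x_A.
∂π/∂x_A = 247 − 6x_A − x_D = 0 ⇒ x_A = 247/6 − (1/6)x_D.
Similarly x_D = 229/6 − (1/6)x_A.
Substituting the second reaction function into the first: x_A = 247/6 − (1/6)(229/6 − (1/6)x_A), which gives (35/36)x_A = 1253/36 ⇒ x_A = 35.8.
Then x_D = 229/6 − (1/6)·35.8 = 32.2.
P_A = 331 − 3·35.8 − 32.2 = 191.4.
Profit = (191.4 − 84)·35.8 = 3844.92.

3844.92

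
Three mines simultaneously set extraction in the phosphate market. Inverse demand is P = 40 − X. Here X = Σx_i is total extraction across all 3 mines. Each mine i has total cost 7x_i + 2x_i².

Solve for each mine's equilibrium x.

4.125

A representative mine's profit is π_i = x_i(40 − X) − 7x_i − 2x_i², with X = x_i + Σ_{j≠i} x_j.
First-order condition: 33 − 6x_i − Σ_{j≠i} x_j = 0.
With identical mines, set every x_j = x: then 33 − 6x − 2x = 0, i.e. x = 33/8 = 4.125.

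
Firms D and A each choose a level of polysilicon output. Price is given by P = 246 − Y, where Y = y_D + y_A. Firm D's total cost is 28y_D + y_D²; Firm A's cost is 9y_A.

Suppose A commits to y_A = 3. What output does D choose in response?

53.75

Firm D's profit: π = y_D(246 − (y_D + y_A)) − 28y_D − y_D².
∂π/∂y_D = 218 − 4y_D − y_A = 0, so y_D = 54.5 − 0.25y_A.
At y_A = 3: y_D = 54.5 − 0.25·3 = 53.75.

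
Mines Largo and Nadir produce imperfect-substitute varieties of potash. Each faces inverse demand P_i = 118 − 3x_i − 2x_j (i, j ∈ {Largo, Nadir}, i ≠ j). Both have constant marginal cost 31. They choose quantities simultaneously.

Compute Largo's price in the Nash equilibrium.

63.625

Mine Largo's profit: π = x_{Largo}(118 − 3x_{Largo} − 2x_{Nadir}) − 31x_{Largo}.
∂π/∂x_{Largo} = 87 − 6x_{Largo} − 2x_{Nadir} = 0 ⇒ x_{Largo} = 14.5 − (1/3)x_{Nadir}.
The game is symmetric, so in equilibrium x_{Nadir} = x_{Largo}: the reaction function gives (4/3)x_{Largo} = 14.5, hence x_{Largo} = 10.875.
P_{Largo} = 118 − 3·10.875 − 2·10.875 = 63.625.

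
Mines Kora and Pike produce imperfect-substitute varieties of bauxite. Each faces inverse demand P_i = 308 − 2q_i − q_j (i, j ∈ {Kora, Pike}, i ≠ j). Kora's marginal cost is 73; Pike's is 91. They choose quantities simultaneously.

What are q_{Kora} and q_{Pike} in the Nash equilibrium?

Mine Kora's profit: π = q_{Kora}(308 − 2q_{Kora} − q_{Pike}) − 73q_{Kora}.
∂π/∂q_{Kora} = 235 − 4q_{Kora} − q_{Pike} = 0 ⇒ q_{Kora} = 58.75 − 0.25q_{Pike}.
Similarly q_{Pike} = 54.25 − 0.25q_{Kora}.
Solving the two reaction functions simultaneously: (1 − (−0.25)(−0.25))q_{Kora} = 58.75 − 0.25·54.25, so 0.9375q_{Kora} = 45.1875 and q_{Kora} = 48.2.
Then q_{Pike} = 54.25 − 0.25·48.2 = 42.2.

48.2, 42.2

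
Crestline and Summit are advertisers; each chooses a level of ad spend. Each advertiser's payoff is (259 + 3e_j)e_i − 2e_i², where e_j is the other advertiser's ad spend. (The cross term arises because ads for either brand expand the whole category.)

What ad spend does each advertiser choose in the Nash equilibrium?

Crestline's payoff is (259 + 3e_S)e_C − 2e_C².
∂π/∂e_C = 259 + 3e_S − 4e_C = 0, so e_C = 64.75 + 0.75e_S.
By symmetry e_S = e_C; substituting into the reaction function, 0.25e_C = 64.75 and e_C = 259.

259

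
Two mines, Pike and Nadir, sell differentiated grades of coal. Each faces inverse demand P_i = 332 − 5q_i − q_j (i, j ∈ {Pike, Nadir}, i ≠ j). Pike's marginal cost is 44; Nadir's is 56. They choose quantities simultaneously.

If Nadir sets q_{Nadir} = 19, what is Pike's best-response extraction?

Mine Pike's profit: π = q_{Pike}(332 − 5q_{Pike} − q_{Nadir}) − 44q_{Pike}.
∂π/∂q_{Pike} = 288 − 10q_{Pike} − q_{Nadir} = 0 ⇒ q_{Pike} = 28.8 − 0.1q_{Nadir}.
At q_{Nadir} = 19: q_{Pike} = 28.8 − 0.1·19 = 26.9.

26.9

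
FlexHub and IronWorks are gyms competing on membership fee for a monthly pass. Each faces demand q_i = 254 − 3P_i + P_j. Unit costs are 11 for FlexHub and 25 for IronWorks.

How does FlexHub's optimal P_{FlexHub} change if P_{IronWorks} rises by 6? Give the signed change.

FlexHub's profit: π = (P_{FlexHub} − 11)(254 − 3P_{FlexHub} + P_{IronWorks}).
∂π/∂P_{FlexHub} = 287 − 6P_{FlexHub} + P_{IronWorks} = 0 ⇒ P_{FlexHub} = 287/6 + (1/6)P_{IronWorks}.
The reaction-function slope is 1/6, so a 6-unit rise in P_{IronWorks} moves P_{FlexHub} by 1/6 × 6 = 1. FlexHub's best response rises — the actions are strategic complements.

1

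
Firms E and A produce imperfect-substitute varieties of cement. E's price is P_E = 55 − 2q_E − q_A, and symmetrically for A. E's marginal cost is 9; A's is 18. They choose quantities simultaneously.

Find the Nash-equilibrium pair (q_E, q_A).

Firm E's profit: π = q_E(55 − 2q_E − q_A) − 9q_E.
∂π/∂q_E = 46 − 4q_E − q_A = 0 ⇒ q_E = 11.5 − 0.25q_A.
Similarly q_A = 9.25 − 0.25q_E.
Substituting the second reaction function into the first: q_E = 11.5 − 0.25(9.25 − 0.25q_E), which gives 0.9375q_E = 9.1875 ⇒ q_E = 9.8.
Then q_A = 9.25 − 0.25·9.8 = 6.8.

9.8, 6.8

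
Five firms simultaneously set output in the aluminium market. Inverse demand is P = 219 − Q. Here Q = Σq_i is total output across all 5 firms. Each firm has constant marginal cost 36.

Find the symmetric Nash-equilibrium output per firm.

A representative firm's profit is π_i = q_i(219 − Q) − 36q_i, with Q = q_i + Σ_{j≠i} q_j.
First-order condition: 183 − 2q_i − Σ_{j≠i} q_j = 0.
In a symmetric equilibrium every firm chooses the same q, so Σ_{j≠i} q_j = 4q. The condition becomes 183 − 6q = 0, giving q = 183/6 = 30.5.

30.5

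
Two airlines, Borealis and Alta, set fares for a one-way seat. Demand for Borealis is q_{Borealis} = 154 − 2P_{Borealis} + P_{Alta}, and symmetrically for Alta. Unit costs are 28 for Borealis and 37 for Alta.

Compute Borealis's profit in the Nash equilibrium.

Borealis's profit: π = (P_{Borealis} − 28)(154 − 2P_{Borealis} + P_{Alta}).
∂π/∂P_{Borealis} = 210 − 4P_{Borealis} + P_{Alta} = 0 ⇒ P_{Borealis} = 52.5 + 0.25P_{Alta}.
Similarly P_{Alta} = 57 + 0.25P_{Borealis}.
Solving the two reaction functions simultaneously: (1 − (0.25)(0.25))P_{Borealis} = 52.5 + 0.25·57, so 0.9375P_{Borealis} = 66.75 and P_{Borealis} = 71.2.
Then P_{Alta} = 57 + 0.25·71.2 = 74.8.
q_{Borealis} = 154 − 2·71.2 + 74.8 = 86.4.
Profit = (71.2 − 28)·86.4 = 3732.48.

3732.48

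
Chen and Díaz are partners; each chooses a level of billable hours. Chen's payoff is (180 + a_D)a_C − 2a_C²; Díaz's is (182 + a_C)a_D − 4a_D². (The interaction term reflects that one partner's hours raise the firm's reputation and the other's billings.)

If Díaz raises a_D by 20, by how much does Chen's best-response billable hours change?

5

Expanding Chen's payoff: 180a_C + a_Da_C − 2a_C².
∂π/∂a_C = 180 + a_D − 4a_C = 0, so a_C = 45 + 0.25a_D.
The reaction-function slope is 0.25, so a 20-unit rise in a_D moves a_C by 0.25 × 20 = 5. Chen's best response rises — the actions are strategic complements.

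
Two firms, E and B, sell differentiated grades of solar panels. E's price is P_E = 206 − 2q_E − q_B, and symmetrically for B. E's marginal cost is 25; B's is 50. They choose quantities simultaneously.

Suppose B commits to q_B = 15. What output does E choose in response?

Firm E's profit: π = q_E(206 − 2q_E − q_B) − 25q_E.
∂π/∂q_E = 181 − 4q_E − q_B = 0 ⇒ q_E = 45.25 − 0.25q_B.
At q_B = 15: q_E = 45.25 − 0.25·15 = 41.5.

41.5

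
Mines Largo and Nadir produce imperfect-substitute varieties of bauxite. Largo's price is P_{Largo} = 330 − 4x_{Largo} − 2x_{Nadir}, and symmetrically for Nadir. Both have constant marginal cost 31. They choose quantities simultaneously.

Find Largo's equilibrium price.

150.6

Mine Largo's profit: π = x_{Largo}(330 − 4x_{Largo} − 2x_{Nadir}) − 31x_{Largo}.
∂π/∂x_{Largo} = 299 − 8x_{Largo} − 2x_{Nadir} = 0 ⇒ x_{Largo} = 37.375 − 0.25x_{Nadir}.
By symmetry x_{Nadir} = x_{Largo}; substituting into the reaction function, 1.25x_{Largo} = 37.375 and x_{Largo} = 29.9.
P_{Largo} = 330 − 4·29.9 − 2·29.9 = 150.6.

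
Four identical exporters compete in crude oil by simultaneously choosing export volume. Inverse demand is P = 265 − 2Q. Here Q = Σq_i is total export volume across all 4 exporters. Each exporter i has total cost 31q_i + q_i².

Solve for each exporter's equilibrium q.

19.5

A representative exporter's profit is π_i = q_i(265 − 2Q) − 31q_i − q_i², with Q = q_i + Σ_{j≠i} q_j.
First-order condition: 234 − 6q_i − 2Σ_{j≠i} q_j = 0.
With identical exporters, set every q_j = q: then 234 − 6q − 6q = 0, i.e. q = 234/12 = 19.5.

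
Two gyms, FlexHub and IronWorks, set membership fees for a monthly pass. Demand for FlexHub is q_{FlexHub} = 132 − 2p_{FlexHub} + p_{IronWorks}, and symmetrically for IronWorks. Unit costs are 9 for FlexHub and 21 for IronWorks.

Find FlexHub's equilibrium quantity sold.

FlexHub's profit: π = (p_{FlexHub} − 9)(132 − 2p_{FlexHub} + p_{IronWorks}).
∂π/∂p_{FlexHub} = 150 − 4p_{FlexHub} + p_{IronWorks} = 0 ⇒ p_{FlexHub} = 37.5 + 0.25p_{IronWorks}.
Similarly p_{IronWorks} = 43.5 + 0.25p_{FlexHub}.
Solving the two reaction functions simultaneously: (1 − (0.25)(0.25))p_{FlexHub} = 37.5 + 0.25·43.5, so 0.9375p_{FlexHub} = 48.375 and p_{FlexHub} = 51.6.
Then p_{IronWorks} = 43.5 + 0.25·51.6 = 56.4.
q_{FlexHub} = 132 − 2·51.6 + 56.4 = 85.2.

85.2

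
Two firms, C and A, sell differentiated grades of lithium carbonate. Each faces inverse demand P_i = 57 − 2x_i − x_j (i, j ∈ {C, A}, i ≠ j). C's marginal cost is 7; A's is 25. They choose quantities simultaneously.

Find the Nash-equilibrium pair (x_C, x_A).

Firm C's profit: π = x_C(57 − 2x_C − x_A) − 7x_C.
∂π/∂x_C = 50 − 4x_C − x_A = 0 ⇒ x_C = 12.5 − 0.25x_A.
Similarly x_A = 8 − 0.25x_C.
Plugging x_A into C's best response: x_C = 12.5 − 0.25(8 − 0.25x_C) ⇒ 0.9375x_C = 10.5, so x_C = 11.2.
Then x_A = 8 − 0.25·11.2 = 5.2.

11.2, 5.2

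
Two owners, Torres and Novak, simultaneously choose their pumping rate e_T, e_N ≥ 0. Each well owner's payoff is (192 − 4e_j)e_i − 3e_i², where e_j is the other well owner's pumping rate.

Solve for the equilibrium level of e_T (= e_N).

Torres's payoff is (192 − 4e_N)e_T − 3e_T².
∂π/∂e_T = 192 − 4e_N − 6e_T = 0, so e_T = 32 − (2/3)e_N.
By symmetry e_N = e_T; substituting into the reaction function, (5/3)e_T = 32 and e_T = 19.2.

19.2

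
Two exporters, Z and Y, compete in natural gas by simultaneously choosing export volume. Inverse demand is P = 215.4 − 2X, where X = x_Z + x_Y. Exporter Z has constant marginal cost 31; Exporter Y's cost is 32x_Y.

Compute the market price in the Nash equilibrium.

92.8

Exporter Z's profit: π = x_Z(215.4 − 2(x_Z + x_Y)) − 31x_Z.
∂π/∂x_Z = 184.4 − 4x_Z − 2x_Y = 0, so x_Z = 46.1 − 0.5x_Y.
By the same steps for Y: x_Y = 45.85 − 0.5x_Z.
Plugging x_Y into Z's best response: x_Z = 46.1 − 0.5(45.85 − 0.5x_Z) ⇒ 0.75x_Z = 23.175, so x_Z = 30.9.
Then x_Y = 45.85 − 0.5·30.9 = 30.4.
Equilibrium price: P = 215.4 − 2·61.3 = 92.8.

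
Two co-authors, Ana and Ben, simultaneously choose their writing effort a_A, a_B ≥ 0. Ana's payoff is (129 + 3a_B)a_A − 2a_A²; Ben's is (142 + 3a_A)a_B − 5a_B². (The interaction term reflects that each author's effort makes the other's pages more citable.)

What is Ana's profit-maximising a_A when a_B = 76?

Expanding Ana's payoff: 129a_A + 3a_Ba_A − 2a_A².
∂π/∂a_A = 129 + 3a_B − 4a_A = 0, so a_A = 32.25 + 0.75a_B.
At a_B = 76: a_A = 32.25 + 0.75·76 = 89.25.

89.25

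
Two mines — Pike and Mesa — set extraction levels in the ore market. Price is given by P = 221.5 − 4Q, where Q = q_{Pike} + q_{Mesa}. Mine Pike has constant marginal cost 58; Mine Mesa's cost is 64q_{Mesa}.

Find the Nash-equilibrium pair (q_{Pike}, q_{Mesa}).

14.125, 12.625

Mine Pike's profit: π = q_{Pike}(221.5 − 4(q_{Pike} + q_{Mesa})) − 58q_{Pike}.
∂π/∂q_{Pike} = 163.5 − 8q_{Pike} − 4q_{Mesa} = 0, so q_{Pike} = 20.4375 − 0.5q_{Mesa}.
By the same steps for Mesa: q_{Mesa} = 19.6875 − 0.5q_{Pike}.
Substituting the second reaction function into the first: q_{Pike} = 20.4375 − 0.5(19.6875 − 0.5q_{Pike}), which gives 0.75q_{Pike} = 339/32 ⇒ q_{Pike} = 14.125.
Then q_{Mesa} = 19.6875 − 0.5·14.125 = 12.625.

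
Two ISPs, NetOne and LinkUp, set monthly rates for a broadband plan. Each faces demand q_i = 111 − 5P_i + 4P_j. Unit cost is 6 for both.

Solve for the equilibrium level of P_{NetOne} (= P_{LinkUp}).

23.5

NetOne's profit: π = (P_{NetOne} − 6)(111 − 5P_{NetOne} + 4P_{LinkUp}).
∂π/∂P_{NetOne} = 141 − 10P_{NetOne} + 4P_{LinkUp} = 0 ⇒ P_{NetOne} = 14.1 + 0.4P_{LinkUp}.
By symmetry P_{LinkUp} = P_{NetOne}; substituting into the reaction function, 0.6P_{NetOne} = 14.1 and P_{NetOne} = 23.5.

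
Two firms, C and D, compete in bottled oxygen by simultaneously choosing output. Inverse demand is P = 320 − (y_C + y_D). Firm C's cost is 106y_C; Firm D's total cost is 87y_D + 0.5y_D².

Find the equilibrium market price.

Firm C's profit: π = y_C(320 − (y_C + y_D)) − 106y_C.
∂π/∂y_C = 214 − 2y_C − y_D = 0, so y_C = 107 − 0.5y_D.
For D: ∂π/∂y_D = 233 − 3y_D − y_C = 0 ⇒ y_D = 233/3 − (1/3)y_C.
Substituting the second reaction function into the first: y_C = 107 − 0.5(233/3 − (1/3)y_C), which gives (5/6)y_C = 409/6 ⇒ y_C = 81.8.
Then y_D = 233/3 − (1/3)·81.8 = 50.4.
Equilibrium price: P = 320 − 132.2 = 187.8.

187.8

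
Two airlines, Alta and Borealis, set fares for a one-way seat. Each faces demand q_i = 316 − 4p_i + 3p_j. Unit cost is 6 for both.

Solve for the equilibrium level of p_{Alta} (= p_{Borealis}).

68

Alta's profit: π = (p_{Alta} − 6)(316 − 4p_{Alta} + 3p_{Borealis}).
∂π/∂p_{Alta} = 340 − 8p_{Alta} + 3p_{Borealis} = 0 ⇒ p_{Alta} = 42.5 + 0.375p_{Borealis}.
The game is symmetric, so in equilibrium p_{Borealis} = p_{Alta}: the reaction function gives 0.625p_{Alta} = 42.5, hence p_{Alta} = 68.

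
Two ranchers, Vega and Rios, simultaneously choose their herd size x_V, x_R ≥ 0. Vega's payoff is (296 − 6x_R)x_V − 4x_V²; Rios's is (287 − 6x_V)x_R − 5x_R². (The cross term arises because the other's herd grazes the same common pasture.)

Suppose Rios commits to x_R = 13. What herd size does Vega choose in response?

27.25

Expanding Vega's payoff: 296x_V − 6x_Rx_V − 4x_V².
∂π/∂x_V = 296 − 6x_R − 8x_V = 0, so x_V = 37 − 0.75x_R.
At x_R = 13: x_V = 37 − 0.75·13 = 27.25.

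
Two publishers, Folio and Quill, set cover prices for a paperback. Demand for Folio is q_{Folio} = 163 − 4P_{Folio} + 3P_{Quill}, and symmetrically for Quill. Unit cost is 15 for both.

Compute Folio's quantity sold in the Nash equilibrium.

Folio's profit: π = (P_{Folio} − 15)(163 − 4P_{Folio} + 3P_{Quill}).
∂π/∂P_{Folio} = 223 − 8P_{Folio} + 3P_{Quill} = 0 ⇒ P_{Folio} = 27.875 + 0.375P_{Quill}.
The game is symmetric, so in equilibrium P_{Quill} = P_{Folio}: the reaction function gives 0.625P_{Folio} = 27.875, hence P_{Folio} = 44.6.
q_{Folio} = 163 − 4·44.6 + 3·44.6 = 118.4.

118.4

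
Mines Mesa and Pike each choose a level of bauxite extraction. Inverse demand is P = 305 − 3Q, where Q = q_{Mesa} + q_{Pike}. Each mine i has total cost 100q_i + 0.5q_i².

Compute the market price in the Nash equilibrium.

182

Mine Mesa's profit: π = q_{Mesa}(305 − 3(q_{Mesa} + q_{Pike})) − 100q_{Mesa} − 0.5q_{Mesa}².
∂π/∂q_{Mesa} = 205 − 7q_{Mesa} − 3q_{Pike} = 0, so q_{Mesa} = 205/7 − (3/7)q_{Pike}.
By symmetry q_{Pike} = q_{Mesa}; substituting into the reaction function, (10/7)q_{Mesa} = 205/7 and q_{Mesa} = 20.5.
Equilibrium price: P = 305 − 3·41 = 182.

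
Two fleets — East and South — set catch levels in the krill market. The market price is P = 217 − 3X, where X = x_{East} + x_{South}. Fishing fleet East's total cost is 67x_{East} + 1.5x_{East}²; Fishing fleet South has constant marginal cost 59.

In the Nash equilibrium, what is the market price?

Fishing fleet East's profit: π = x_{East}(217 − 3(x_{East} + x_{South})) − 67x_{East} − 1.5x_{East}².
∂π/∂x_{East} = 150 − 9x_{East} − 3x_{South} = 0, so x_{East} = 50/3 − (1/3)x_{South}.
For South: ∂π/∂x_{South} = 158 − 6x_{South} − 3x_{East} = 0 ⇒ x_{South} = 79/3 − 0.5x_{East}.
Plugging x_{South} into East's best response: x_{East} = 50/3 − (1/3)(79/3 − 0.5x_{East}) ⇒ (5/6)x_{East} = 71/9, so x_{East} = 142/15.
Then x_{South} = 79/3 − 0.5·(142/15) = 21.6.
Equilibrium price: P = 217 − 3·(466/15) = 123.8.

123.8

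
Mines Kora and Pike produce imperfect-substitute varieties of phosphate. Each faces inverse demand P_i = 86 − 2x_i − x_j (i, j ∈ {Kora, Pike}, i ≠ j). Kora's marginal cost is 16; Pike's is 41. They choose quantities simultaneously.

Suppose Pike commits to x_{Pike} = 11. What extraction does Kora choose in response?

Mine Kora's profit: π = x_{Kora}(86 − 2x_{Kora} − x_{Pike}) − 16x_{Kora}.
∂π/∂x_{Kora} = 70 − 4x_{Kora} − x_{Pike} = 0 ⇒ x_{Kora} = 17.5 − 0.25x_{Pike}.
At x_{Pike} = 11: x_{Kora} = 17.5 − 0.25·11 = 14.75.

14.75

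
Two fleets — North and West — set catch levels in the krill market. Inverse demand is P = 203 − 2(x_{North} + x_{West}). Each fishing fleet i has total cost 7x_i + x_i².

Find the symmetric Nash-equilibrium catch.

24.5

Fishing fleet North's profit: π = x_{North}(203 − 2(x_{North} + x_{West})) − 7x_{North} − x_{North}².
∂π/∂x_{North} = 196 − 6x_{North} − 2x_{West} = 0, so x_{North} = 98/3 − (1/3)x_{West}.
Setting x_{North} = x_{West} in the reaction function: x_{North} = 98/3 − (1/3)x_{North}, so x_{North} = (98/3) / (4/3) = 24.5.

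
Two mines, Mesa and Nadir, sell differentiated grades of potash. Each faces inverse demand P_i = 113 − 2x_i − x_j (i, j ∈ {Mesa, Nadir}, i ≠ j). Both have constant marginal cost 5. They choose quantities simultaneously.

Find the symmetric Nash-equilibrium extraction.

21.6

Mine Mesa's profit: π = x_{Mesa}(113 − 2x_{Mesa} − x_{Nadir}) − 5x_{Mesa}.
∂π/∂x_{Mesa} = 108 − 4x_{Mesa} − x_{Nadir} = 0 ⇒ x_{Mesa} = 27 − 0.25x_{Nadir}.
The game is symmetric, so in equilibrium x_{Nadir} = x_{Mesa}: the reaction function gives 1.25x_{Mesa} = 27, hence x_{Mesa} = 21.6.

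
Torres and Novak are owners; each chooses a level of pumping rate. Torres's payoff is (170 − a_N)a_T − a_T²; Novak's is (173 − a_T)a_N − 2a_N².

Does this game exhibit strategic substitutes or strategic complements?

strategic substitutes

Expanding Torres's payoff: 170a_T − a_Na_T − a_T².
∂π/∂a_T = 170 − a_N − 2a_T = 0, so a_T = 85 − 0.5a_N.
The best-response slope da_T/da_N = −0.5 < 0: the reaction function is downward-sloping, so the choices are strategic substitutes.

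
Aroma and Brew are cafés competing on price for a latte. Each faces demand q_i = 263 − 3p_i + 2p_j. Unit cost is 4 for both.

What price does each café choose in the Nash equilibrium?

Aroma's profit: π = (p_{Aroma} − 4)(263 − 3p_{Aroma} + 2p_{Brew}).
∂π/∂p_{Aroma} = 275 − 6p_{Aroma} + 2p_{Brew} = 0 ⇒ p_{Aroma} = 275/6 + (1/3)p_{Brew}.
Setting p_{Aroma} = p_{Brew} in the reaction function: p_{Aroma} = 275/6 + (1/3)p_{Aroma}, so p_{Aroma} = (275/6) / (2/3) = 68.75.

68.75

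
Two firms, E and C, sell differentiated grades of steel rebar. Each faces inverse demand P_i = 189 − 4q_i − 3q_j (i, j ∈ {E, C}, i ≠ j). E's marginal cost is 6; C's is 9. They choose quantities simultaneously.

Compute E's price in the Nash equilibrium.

Firm E's profit: π = q_E(189 − 4q_E − 3q_C) − 6q_E.
∂π/∂q_E = 183 − 8q_E − 3q_C = 0 ⇒ q_E = 22.875 − 0.375q_C.
Similarly q_C = 22.5 − 0.375q_E.
Solving the two reaction functions simultaneously: (1 − (−0.375)(−0.375))q_E = 22.875 − 0.375·22.5, so (55/64)q_E = 14.4375 and q_E = 16.8.
Then q_C = 22.5 − 0.375·16.8 = 16.2.
P_E = 189 − 4·16.8 − 3·16.2 = 73.2.

73.2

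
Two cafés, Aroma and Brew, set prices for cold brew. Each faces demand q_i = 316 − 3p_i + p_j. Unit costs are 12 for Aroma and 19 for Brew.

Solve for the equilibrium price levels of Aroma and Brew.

71, 74

Aroma's profit: π = (p_{Aroma} − 12)(316 − 3p_{Aroma} + p_{Brew}).
∂π/∂p_{Aroma} = 352 − 6p_{Aroma} + p_{Brew} = 0 ⇒ p_{Aroma} = 176/3 + (1/6)p_{Brew}.
Similarly p_{Brew} = 373/6 + (1/6)p_{Aroma}.
Solving the two reaction functions simultaneously: (1 − (1/6)(1/6))p_{Aroma} = 176/3 + (1/6)·(373/6), so (35/36)p_{Aroma} = 2485/36 and p_{Aroma} = 71.
Then p_{Brew} = 373/6 + (1/6)·71 = 74.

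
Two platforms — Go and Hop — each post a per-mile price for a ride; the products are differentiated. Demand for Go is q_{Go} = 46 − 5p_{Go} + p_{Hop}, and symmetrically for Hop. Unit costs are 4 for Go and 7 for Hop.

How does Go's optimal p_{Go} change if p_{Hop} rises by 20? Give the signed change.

2

Go's profit: π = (p_{Go} − 4)(46 − 5p_{Go} + p_{Hop}).
∂π/∂p_{Go} = 66 − 10p_{Go} + p_{Hop} = 0 ⇒ p_{Go} = 6.6 + 0.1p_{Hop}.
The reaction-function slope is 0.1, so a 20-unit rise in p_{Hop} moves p_{Go} by 0.1 × 20 = 2. Go's best response rises — the actions are strategic complements.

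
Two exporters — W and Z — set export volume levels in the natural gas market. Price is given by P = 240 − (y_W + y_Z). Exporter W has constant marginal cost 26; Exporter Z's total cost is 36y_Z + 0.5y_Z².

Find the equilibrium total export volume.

Exporter W's profit: π = y_W(240 − (y_W + y_Z)) − 26y_W.
∂π/∂y_W = 214 − 2y_W − y_Z = 0, so y_W = 107 − 0.5y_Z.
For Z: ∂π/∂y_Z = 204 − 3y_Z − y_W = 0 ⇒ y_Z = 68 − (1/3)y_W.
Substituting the second reaction function into the first: y_W = 107 − 0.5(68 − (1/3)y_W), which gives (5/6)y_W = 73 ⇒ y_W = 87.6.
Then y_Z = 68 − (1/3)·87.6 = 38.8.
Total export volume: 87.6 + 38.8 = 126.4.

126.4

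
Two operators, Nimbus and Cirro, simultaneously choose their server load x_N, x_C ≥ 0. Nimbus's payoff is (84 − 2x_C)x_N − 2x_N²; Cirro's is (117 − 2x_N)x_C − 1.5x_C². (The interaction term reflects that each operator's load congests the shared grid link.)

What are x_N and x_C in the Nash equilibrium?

Expanding Nimbus's payoff: 84x_N − 2x_Cx_N − 2x_N².
∂π/∂x_N = 84 − 2x_C − 4x_N = 0, so x_N = 21 − 0.5x_C.
Likewise for Cirro: x_C = 39 − (2/3)x_N.
Solving the two reaction functions simultaneously: (1 − (−0.5)(−2/3))x_N = 21 − 0.5·39, so (2/3)x_N = 1.5 and x_N = 2.25.
Then x_C = 39 − (2/3)·2.25 = 37.5.

2.25, 37.5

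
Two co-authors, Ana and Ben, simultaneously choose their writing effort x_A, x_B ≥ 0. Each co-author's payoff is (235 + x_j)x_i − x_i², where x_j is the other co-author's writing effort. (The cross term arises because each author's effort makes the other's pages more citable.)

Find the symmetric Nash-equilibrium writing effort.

Ana's payoff is (235 + x_B)x_A − x_A².
∂π/∂x_A = 235 + x_B − 2x_A = 0, so x_A = 117.5 + 0.5x_B.
By symmetry x_B = x_A; substituting into the reaction function, 0.5x_A = 117.5 and x_A = 235.

235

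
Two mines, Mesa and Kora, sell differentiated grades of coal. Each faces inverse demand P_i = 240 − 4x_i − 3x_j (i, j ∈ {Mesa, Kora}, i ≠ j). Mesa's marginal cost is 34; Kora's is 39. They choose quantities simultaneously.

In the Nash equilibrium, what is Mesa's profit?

Mine Mesa's profit: π = x_{Mesa}(240 − 4x_{Mesa} − 3x_{Kora}) − 34x_{Mesa}.
∂π/∂x_{Mesa} = 206 − 8x_{Mesa} − 3x_{Kora} = 0 ⇒ x_{Mesa} = 25.75 − 0.375x_{Kora}.
Similarly x_{Kora} = 25.125 − 0.375x_{Mesa}.
Substituting the second reaction function into the first: x_{Mesa} = 25.75 − 0.375(25.125 − 0.375x_{Mesa}), which gives (55/64)x_{Mesa} = 1045/64 ⇒ x_{Mesa} = 19.
Then x_{Kora} = 25.125 − 0.375·19 = 18.
P_{Mesa} = 240 − 4·19 − 3·18 = 110.
Profit = (110 − 34)·19 = 1444.

1444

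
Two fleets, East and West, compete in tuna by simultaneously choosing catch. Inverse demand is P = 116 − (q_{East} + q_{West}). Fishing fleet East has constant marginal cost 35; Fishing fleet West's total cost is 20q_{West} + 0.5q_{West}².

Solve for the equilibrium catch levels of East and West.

Fishing fleet East's profit: π = q_{East}(116 − (q_{East} + q_{West})) − 35q_{East}.
∂π/∂q_{East} = 81 − 2q_{East} − q_{West} = 0, so q_{East} = 40.5 − 0.5q_{West}.
For West: ∂π/∂q_{West} = 96 − 3q_{West} − q_{East} = 0 ⇒ q_{West} = 32 − (1/3)q_{East}.
Substituting the second reaction function into the first: q_{East} = 40.5 − 0.5(32 − (1/3)q_{East}), which gives (5/6)q_{East} = 24.5 ⇒ q_{East} = 29.4.
Then q_{West} = 32 − (1/3)·29.4 = 22.2.

29.4, 22.2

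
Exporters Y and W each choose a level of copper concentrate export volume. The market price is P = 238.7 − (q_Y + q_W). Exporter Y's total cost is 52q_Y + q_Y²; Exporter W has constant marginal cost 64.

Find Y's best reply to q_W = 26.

Exporter Y's profit: π = q_Y(238.7 − (q_Y + q_W)) − 52q_Y − q_Y².
∂π/∂q_Y = 186.7 − 4q_Y − q_W = 0, so q_Y = 46.675 − 0.25q_W.
At q_W = 26: q_Y = 46.675 − 0.25·26 = 40.175.

40.175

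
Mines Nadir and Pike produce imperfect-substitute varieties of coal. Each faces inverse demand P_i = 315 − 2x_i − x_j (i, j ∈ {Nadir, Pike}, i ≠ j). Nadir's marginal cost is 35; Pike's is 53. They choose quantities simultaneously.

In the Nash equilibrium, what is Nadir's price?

149.4

Mine Nadir's profit: π = x_{Nadir}(315 − 2x_{Nadir} − x_{Pike}) − 35x_{Nadir}.
∂π/∂x_{Nadir} = 280 − 4x_{Nadir} − x_{Pike} = 0 ⇒ x_{Nadir} = 70 − 0.25x_{Pike}.
Similarly x_{Pike} = 65.5 − 0.25x_{Nadir}.
Solving the two reaction functions simultaneously: (1 − (−0.25)(−0.25))x_{Nadir} = 70 − 0.25·65.5, so 0.9375x_{Nadir} = 53.625 and x_{Nadir} = 57.2.
Then x_{Pike} = 65.5 − 0.25·57.2 = 51.2.
P_{Nadir} = 315 − 2·57.2 − 51.2 = 149.4.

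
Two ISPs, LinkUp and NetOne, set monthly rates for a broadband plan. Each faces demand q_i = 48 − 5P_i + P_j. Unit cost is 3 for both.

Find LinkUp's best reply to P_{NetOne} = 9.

LinkUp's profit: π = (P_{LinkUp} − 3)(48 − 5P_{LinkUp} + P_{NetOne}).
∂π/∂P_{LinkUp} = 63 − 10P_{LinkUp} + P_{NetOne} = 0 ⇒ P_{LinkUp} = 6.3 + 0.1P_{NetOne}.
At P_{NetOne} = 9: P_{LinkUp} = 6.3 + 0.1·9 = 7.2.

7.2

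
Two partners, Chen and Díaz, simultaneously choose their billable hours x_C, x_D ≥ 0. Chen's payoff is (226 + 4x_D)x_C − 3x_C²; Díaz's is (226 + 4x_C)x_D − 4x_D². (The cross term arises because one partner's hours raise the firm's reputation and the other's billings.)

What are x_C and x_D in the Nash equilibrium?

Expanding Chen's payoff: 226x_C + 4x_Dx_C − 3x_C².
∂π/∂x_C = 226 + 4x_D − 6x_C = 0, so x_C = 113/3 + (2/3)x_D.
Likewise for Díaz: x_D = 28.25 + 0.5x_C.
Substituting the second reaction function into the first: x_C = 113/3 + (2/3)(28.25 + 0.5x_C), which gives (2/3)x_C = 56.5 ⇒ x_C = 84.75.
Then x_D = 28.25 + 0.5·84.75 = 70.625.

84.75, 70.625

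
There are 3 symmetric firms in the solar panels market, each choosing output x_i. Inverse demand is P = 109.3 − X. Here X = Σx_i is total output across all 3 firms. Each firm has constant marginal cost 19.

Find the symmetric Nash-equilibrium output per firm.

A representative firm's profit is π_i = x_i(109.3 − X) − 19x_i, with X = x_i + Σ_{j≠i} x_j.
First-order condition: 90.3 − 2x_i − Σ_{j≠i} x_j = 0.
Imposing symmetry (x_j = x for all j) turns Σ_{j≠i} x_j into 2x, so 90.3 = 4x and x = 22.575.

22.575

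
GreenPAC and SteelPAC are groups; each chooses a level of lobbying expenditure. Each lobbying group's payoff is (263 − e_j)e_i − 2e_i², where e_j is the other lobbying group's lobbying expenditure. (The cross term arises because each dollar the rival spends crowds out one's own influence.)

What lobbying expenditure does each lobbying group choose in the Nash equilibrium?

52.6

GreenPAC's payoff is (263 − e_S)e_G − 2e_G².
∂π/∂e_G = 263 − e_S − 4e_G = 0, so e_G = 65.75 − 0.25e_S.
By symmetry e_S = e_G; substituting into the reaction function, 1.25e_G = 65.75 and e_G = 52.6.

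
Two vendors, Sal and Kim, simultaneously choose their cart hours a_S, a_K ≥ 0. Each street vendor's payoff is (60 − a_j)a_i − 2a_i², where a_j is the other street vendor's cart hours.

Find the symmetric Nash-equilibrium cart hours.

12

Sal's payoff is (60 − a_K)a_S − 2a_S².
∂π/∂a_S = 60 − a_K − 4a_S = 0, so a_S = 15 − 0.25a_K.
Setting a_S = a_K in the reaction function: a_S = 15 − 0.25a_S, so a_S = 15 / 1.25 = 12.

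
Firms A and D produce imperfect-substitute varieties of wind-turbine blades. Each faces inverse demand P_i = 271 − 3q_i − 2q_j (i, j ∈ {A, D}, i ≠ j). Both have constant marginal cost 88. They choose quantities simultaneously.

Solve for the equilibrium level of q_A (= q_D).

22.875

Firm A's profit: π = q_A(271 − 3q_A − 2q_D) − 88q_A.
∂π/∂q_A = 183 − 6q_A − 2q_D = 0 ⇒ q_A = 30.5 − (1/3)q_D.
By symmetry q_D = q_A; substituting into the reaction function, (4/3)q_A = 30.5 and q_A = 22.875.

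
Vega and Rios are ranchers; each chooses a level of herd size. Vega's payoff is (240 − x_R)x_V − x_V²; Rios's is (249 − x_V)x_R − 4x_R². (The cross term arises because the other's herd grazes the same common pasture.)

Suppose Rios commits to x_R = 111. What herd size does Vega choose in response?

64.5

Expanding Vega's payoff: 240x_V − x_Rx_V − x_V².
∂π/∂x_V = 240 − x_R − 2x_V = 0, so x_V = 120 − 0.5x_R.
At x_R = 111: x_V = 120 − 0.5·111 = 64.5.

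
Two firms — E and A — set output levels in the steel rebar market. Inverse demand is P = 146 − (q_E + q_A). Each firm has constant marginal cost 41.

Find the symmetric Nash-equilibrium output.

35

Firm E's profit: π = q_E(146 − (q_E + q_A)) − 41q_E.
∂π/∂q_E = 105 − 2q_E − q_A = 0, so q_E = 52.5 − 0.5q_A.
By symmetry q_A = q_E; substituting into the reaction function, 1.5q_E = 52.5 and q_E = 35.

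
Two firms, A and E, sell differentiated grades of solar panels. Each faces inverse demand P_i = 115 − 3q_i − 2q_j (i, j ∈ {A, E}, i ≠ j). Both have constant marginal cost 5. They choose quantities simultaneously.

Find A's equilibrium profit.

Firm A's profit: π = q_A(115 − 3q_A − 2q_E) − 5q_A.
∂π/∂q_A = 110 − 6q_A − 2q_E = 0 ⇒ q_A = 55/3 − (1/3)q_E.
Setting q_A = q_E in the reaction function: q_A = 55/3 − (1/3)q_A, so q_A = (55/3) / (4/3) = 13.75.
P_A = 115 − 3·13.75 − 2·13.75 = 46.25.
Profit = (46.25 − 5)·13.75 = 567.1875.

567.1875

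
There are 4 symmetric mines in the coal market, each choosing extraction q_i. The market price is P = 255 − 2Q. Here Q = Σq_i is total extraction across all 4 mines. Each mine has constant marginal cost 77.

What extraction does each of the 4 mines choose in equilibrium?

17.8

A representative mine's profit is π_i = q_i(255 − 2Q) − 77q_i, with Q = q_i + Σ_{j≠i} q_j.
First-order condition: 178 − 4q_i − 2Σ_{j≠i} q_j = 0.
With identical mines, set every q_j = q: then 178 − 4q − 6q = 0, i.e. q = 178/10 = 17.8.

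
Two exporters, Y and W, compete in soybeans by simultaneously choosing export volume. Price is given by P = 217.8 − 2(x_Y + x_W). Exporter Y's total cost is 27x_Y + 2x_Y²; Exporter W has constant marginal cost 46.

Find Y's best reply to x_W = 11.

Exporter Y's profit: π = x_Y(217.8 − 2(x_Y + x_W)) − 27x_Y − 2x_Y².
∂π/∂x_Y = 190.8 − 8x_Y − 2x_W = 0, so x_Y = 23.85 − 0.25x_W.
At x_W = 11: x_Y = 23.85 − 0.25·11 = 21.1.

21.1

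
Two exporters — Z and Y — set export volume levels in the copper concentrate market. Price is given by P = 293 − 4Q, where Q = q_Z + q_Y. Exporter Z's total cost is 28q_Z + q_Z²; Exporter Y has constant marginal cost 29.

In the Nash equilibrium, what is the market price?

127.75

Exporter Z's profit: π = q_Z(293 − 4(q_Z + q_Y)) − 28q_Z − q_Z².
∂π/∂q_Z = 265 − 10q_Z − 4q_Y = 0, so q_Z = 26.5 − 0.4q_Y.
For Y: ∂π/∂q_Y = 264 − 8q_Y − 4q_Z = 0 ⇒ q_Y = 33 − 0.5q_Z.
Plugging q_Y into Z's best response: q_Z = 26.5 − 0.4(33 − 0.5q_Z) ⇒ 0.8q_Z = 13.3, so q_Z = 16.625.
Then q_Y = 33 − 0.5·16.625 = 24.6875.
Equilibrium price: P = 293 − 4·41.3125 = 127.75.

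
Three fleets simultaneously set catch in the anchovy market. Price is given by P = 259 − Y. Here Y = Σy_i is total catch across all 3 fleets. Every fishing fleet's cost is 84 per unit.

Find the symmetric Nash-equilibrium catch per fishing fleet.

43.75

A representative fishing fleet's profit is π_i = y_i(259 − Y) − 84y_i, with Y = y_i + Σ_{j≠i} y_j.
First-order condition: 175 − 2y_i − Σ_{j≠i} y_j = 0.
In a symmetric equilibrium every fishing fleet chooses the same y, so Σ_{j≠i} y_j = 2y. The condition becomes 175 − 4y = 0, giving y = 175/4 = 43.75.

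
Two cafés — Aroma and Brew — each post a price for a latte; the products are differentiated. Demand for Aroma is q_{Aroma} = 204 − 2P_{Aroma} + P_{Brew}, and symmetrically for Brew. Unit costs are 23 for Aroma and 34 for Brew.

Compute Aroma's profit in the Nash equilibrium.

Aroma's profit: π = (P_{Aroma} − 23)(204 − 2P_{Aroma} + P_{Brew}).
∂π/∂P_{Aroma} = 250 − 4P_{Aroma} + P_{Brew} = 0 ⇒ P_{Aroma} = 62.5 + 0.25P_{Brew}.
Similarly P_{Brew} = 68 + 0.25P_{Aroma}.
Plugging P_{Brew} into Aroma's best response: P_{Aroma} = 62.5 + 0.25(68 + 0.25P_{Aroma}) ⇒ 0.9375P_{Aroma} = 79.5, so P_{Aroma} = 84.8.
Then P_{Brew} = 68 + 0.25·84.8 = 89.2.
q_{Aroma} = 204 − 2·84.8 + 89.2 = 123.6.
Profit = (84.8 − 23)·123.6 = 7638.48.

7638.48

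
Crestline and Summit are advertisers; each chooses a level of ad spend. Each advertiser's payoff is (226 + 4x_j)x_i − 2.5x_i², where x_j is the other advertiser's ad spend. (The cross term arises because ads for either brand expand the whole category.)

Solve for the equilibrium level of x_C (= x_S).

Crestline's payoff is (226 + 4x_S)x_C − 2.5x_C².
∂π/∂x_C = 226 + 4x_S − 5x_C = 0, so x_C = 45.2 + 0.8x_S.
By symmetry x_S = x_C; substituting into the reaction function, 0.2x_C = 45.2 and x_C = 226.

226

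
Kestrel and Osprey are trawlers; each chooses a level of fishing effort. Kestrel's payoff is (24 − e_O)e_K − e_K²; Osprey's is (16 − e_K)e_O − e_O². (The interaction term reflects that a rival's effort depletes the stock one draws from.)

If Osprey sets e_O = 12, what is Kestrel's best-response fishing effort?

Expanding Kestrel's payoff: 24e_K − e_Oe_K − e_K².
∂π/∂e_K = 24 − e_O − 2e_K = 0, so e_K = 12 − 0.5e_O.
At e_O = 12: e_K = 12 − 0.5·12 = 6.

6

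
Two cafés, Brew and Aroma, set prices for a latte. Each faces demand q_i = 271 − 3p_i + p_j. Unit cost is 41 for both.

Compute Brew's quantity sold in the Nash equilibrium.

113.4

Brew's profit: π = (p_{Brew} − 41)(271 − 3p_{Brew} + p_{Aroma}).
∂π/∂p_{Brew} = 394 − 6p_{Brew} + p_{Aroma} = 0 ⇒ p_{Brew} = 197/3 + (1/6)p_{Aroma}.
Setting p_{Brew} = p_{Aroma} in the reaction function: p_{Brew} = 197/3 + (1/6)p_{Brew}, so p_{Brew} = (197/3) / (5/6) = 78.8.
q_{Brew} = 271 − 3·78.8 + 78.8 = 113.4.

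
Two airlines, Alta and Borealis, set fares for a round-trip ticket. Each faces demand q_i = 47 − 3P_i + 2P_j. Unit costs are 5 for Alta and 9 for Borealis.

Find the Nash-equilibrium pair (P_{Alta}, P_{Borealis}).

16.25, 17.75

Alta's profit: π = (P_{Alta} − 5)(47 − 3P_{Alta} + 2P_{Borealis}).
∂π/∂P_{Alta} = 62 − 6P_{Alta} + 2P_{Borealis} = 0 ⇒ P_{Alta} = 31/3 + (1/3)P_{Borealis}.
Similarly P_{Borealis} = 37/3 + (1/3)P_{Alta}.
Substituting the second reaction function into the first: P_{Alta} = 31/3 + (1/3)(37/3 + (1/3)P_{Alta}), which gives (8/9)P_{Alta} = 130/9 ⇒ P_{Alta} = 16.25.
Then P_{Borealis} = 37/3 + (1/3)·16.25 = 17.75.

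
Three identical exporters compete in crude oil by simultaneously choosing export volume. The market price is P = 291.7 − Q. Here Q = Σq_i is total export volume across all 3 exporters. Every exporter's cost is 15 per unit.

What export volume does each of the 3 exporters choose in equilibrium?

69.175

A representative exporter's profit is π_i = q_i(291.7 − Q) − 15q_i, with Q = q_i + Σ_{j≠i} q_j.
First-order condition: 276.7 − 2q_i − Σ_{j≠i} q_j = 0.
Imposing symmetry (q_j = q for all j) turns Σ_{j≠i} q_j into 2q, so 276.7 = 4q and q = 69.175.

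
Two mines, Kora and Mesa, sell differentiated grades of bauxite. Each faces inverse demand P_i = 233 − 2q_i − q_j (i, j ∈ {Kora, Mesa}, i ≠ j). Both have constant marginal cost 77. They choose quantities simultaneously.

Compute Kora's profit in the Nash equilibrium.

Mine Kora's profit: π = q_{Kora}(233 − 2q_{Kora} − q_{Mesa}) − 77q_{Kora}.
∂π/∂q_{Kora} = 156 − 4q_{Kora} − q_{Mesa} = 0 ⇒ q_{Kora} = 39 − 0.25q_{Mesa}.
By symmetry q_{Mesa} = q_{Kora}; substituting into the reaction function, 1.25q_{Kora} = 39 and q_{Kora} = 31.2.
P_{Kora} = 233 − 2·31.2 − 31.2 = 139.4.
Profit = (139.4 − 77)·31.2 = 1946.88.

1946.88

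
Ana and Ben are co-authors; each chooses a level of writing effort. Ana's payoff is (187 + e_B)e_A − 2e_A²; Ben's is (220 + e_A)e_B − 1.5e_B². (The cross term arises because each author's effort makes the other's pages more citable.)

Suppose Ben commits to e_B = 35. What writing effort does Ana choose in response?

Expanding Ana's payoff: 187e_A + e_Be_A − 2e_A².
∂π/∂e_A = 187 + e_B − 4e_A = 0, so e_A = 46.75 + 0.25e_B.
At e_B = 35: e_A = 46.75 + 0.25·35 = 55.5.

55.5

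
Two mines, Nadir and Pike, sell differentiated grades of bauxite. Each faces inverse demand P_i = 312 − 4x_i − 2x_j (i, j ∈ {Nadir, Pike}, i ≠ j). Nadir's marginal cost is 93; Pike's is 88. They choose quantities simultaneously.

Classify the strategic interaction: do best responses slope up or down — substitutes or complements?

strategic substitutes

Mine Nadir's profit: π = x_{Nadir}(312 − 4x_{Nadir} − 2x_{Pike}) − 93x_{Nadir}.
∂π/∂x_{Nadir} = 219 − 8x_{Nadir} − 2x_{Pike} = 0 ⇒ x_{Nadir} = 27.375 − 0.25x_{Pike}.
The best-response slope dx_{Nadir}/dx_{Pike} = −0.25 < 0: the reaction function is downward-sloping, so the choices are strategic substitutes.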